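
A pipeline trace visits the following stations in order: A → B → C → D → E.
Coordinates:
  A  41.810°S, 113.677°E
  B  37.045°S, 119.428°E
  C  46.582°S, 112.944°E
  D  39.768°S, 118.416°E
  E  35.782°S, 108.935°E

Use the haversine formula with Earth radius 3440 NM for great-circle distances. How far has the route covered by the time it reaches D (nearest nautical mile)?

1506 NM

Leg distances:
A→B: 390.9 NM  (cumulative 390.9 NM)
B→C: 641.4 NM  (cumulative 1032.3 NM)
C→D: 473.8 NM  (cumulative 1506.1 NM)
Cumulative distance at D ≈ 1506 NM.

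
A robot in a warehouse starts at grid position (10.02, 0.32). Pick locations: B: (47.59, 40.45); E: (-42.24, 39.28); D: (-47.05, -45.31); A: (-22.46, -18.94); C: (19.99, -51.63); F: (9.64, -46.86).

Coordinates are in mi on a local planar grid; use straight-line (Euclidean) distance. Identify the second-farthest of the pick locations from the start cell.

Distances from the start cell ((10.02, 0.32)):
D: 73.1 mi
E: 65.2 mi
B: 55.0 mi
C: 52.9 mi
F: 47.2 mi
A: 37.8 mi
The second-farthest is E at 65.2 mi.

E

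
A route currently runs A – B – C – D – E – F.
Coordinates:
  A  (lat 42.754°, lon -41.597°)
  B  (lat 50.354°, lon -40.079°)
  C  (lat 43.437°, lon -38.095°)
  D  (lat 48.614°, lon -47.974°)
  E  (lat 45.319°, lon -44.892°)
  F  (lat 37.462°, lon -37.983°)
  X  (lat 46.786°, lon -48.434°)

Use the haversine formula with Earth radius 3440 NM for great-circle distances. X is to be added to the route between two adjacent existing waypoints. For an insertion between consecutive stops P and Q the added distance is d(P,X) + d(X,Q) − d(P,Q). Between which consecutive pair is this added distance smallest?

between D and E

Added distance for inserting X between each consecutive pair:
A–B: 312.7 NM
B–C: 453.1 NM
C–D: 77.6 NM
D–E: 48.5 NM
E–F: 333.9 NM
Smallest added distance is 48.5 NM, inserting between D and E.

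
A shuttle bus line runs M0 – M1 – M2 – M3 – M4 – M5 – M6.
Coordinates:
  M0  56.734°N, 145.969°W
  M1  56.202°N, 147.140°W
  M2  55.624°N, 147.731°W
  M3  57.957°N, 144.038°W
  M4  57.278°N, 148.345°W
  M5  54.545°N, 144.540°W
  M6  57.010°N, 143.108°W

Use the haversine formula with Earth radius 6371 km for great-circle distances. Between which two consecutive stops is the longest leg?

Leg distances:
M0→M1: 93.1 km
M1→M2: 74.1 km
M2→M3: 343.2 km
M3→M4: 267.3 km
M4→M5: 385.3 km
M5→M6: 288.3 km
The longest leg is M4–M5 at 385.3 km.

M4–M5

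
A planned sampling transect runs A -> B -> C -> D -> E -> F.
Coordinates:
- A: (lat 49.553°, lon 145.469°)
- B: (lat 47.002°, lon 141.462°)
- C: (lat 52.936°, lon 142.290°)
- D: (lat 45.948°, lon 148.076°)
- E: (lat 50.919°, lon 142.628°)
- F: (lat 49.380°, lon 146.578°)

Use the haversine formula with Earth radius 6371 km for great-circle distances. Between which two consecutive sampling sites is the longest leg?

Leg distances:
A→B: 410.2 km
B→C: 662.5 km
C→D: 881.8 km
D→E: 683.0 km
E→F: 329.3 km
The longest leg is C–D at 881.8 km.

C–D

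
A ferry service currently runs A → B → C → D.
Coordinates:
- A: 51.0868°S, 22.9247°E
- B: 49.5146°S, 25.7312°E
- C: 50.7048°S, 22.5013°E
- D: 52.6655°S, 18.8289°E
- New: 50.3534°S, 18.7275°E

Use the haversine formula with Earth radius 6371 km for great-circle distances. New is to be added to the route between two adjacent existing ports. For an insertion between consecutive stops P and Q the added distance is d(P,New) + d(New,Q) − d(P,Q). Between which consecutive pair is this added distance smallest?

between C and D

Added distance for inserting New between each consecutive pair:
A–B: 551.0 km
B–C: 513.6 km
C–D: 192.7 km
Smallest added distance is 192.7 km, inserting between C and D.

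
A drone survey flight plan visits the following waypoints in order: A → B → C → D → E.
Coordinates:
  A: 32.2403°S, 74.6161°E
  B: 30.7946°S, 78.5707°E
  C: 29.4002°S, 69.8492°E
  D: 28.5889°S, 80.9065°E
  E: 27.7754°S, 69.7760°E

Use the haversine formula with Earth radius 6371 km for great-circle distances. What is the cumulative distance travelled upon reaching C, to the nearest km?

1261 km

Leg distances:
A→B: 407.8 km  (cumulative 407.8 km)
B→C: 853.0 km  (cumulative 1260.8 km)
Cumulative distance at C ≈ 1261 km.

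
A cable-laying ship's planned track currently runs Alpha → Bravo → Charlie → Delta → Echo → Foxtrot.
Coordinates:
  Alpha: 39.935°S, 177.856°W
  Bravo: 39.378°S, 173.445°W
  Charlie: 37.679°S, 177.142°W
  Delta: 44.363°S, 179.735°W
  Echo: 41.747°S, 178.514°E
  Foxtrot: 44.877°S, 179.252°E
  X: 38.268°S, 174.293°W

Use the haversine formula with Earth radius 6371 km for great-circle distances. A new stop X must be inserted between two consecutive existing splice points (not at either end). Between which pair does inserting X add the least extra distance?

between Bravo and Charlie

Added distance for inserting X between each consecutive pair:
Alpha–Bravo: 120.0 km
Bravo–Charlie: 28.9 km
Charlie–Delta: 299.5 km
Delta–Echo: 1216.0 km
Echo–Foxtrot: 1280.5 km
Smallest added distance is 28.9 km, inserting between Bravo and Charlie.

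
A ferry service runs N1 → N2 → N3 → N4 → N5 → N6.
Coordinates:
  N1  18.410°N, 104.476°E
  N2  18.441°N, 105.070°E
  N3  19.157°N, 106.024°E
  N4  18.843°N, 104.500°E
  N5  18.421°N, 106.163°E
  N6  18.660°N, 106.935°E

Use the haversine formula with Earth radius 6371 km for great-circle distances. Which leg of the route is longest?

Leg distances:
N1→N2: 62.8 km
N2→N3: 128.2 km
N3→N4: 164.0 km
N4→N5: 181.4 km
N5→N6: 85.6 km
The longest leg is N4–N5 at 181.4 km.

N4–N5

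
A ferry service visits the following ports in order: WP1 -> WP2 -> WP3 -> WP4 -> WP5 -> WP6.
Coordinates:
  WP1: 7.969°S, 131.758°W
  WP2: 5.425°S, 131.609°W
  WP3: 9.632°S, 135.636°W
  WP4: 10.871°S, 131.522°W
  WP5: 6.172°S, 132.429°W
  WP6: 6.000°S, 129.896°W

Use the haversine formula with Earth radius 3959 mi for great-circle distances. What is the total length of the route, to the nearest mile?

Leg distances:
WP1→WP2: 176.1 mi  (cumulative 176.1 mi)
WP2→WP3: 400.7 mi  (cumulative 576.8 mi)
WP3→WP4: 292.5 mi  (cumulative 869.3 mi)
WP4→WP5: 330.5 mi  (cumulative 1199.9 mi)
WP5→WP6: 174.4 mi  (cumulative 1374.3 mi)
Total route length ≈ 1374 mi.

1374 mi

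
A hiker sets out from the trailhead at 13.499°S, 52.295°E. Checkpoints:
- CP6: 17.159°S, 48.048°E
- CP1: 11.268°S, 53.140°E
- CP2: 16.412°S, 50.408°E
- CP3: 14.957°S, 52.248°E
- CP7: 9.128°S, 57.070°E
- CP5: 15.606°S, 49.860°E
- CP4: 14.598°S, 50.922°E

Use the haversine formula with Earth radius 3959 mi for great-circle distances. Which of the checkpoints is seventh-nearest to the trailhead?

CP7

Distances from the trailhead (13.499°S, 52.295°E):
CP3: 100.8 mi
CP4: 119.3 mi
CP1: 164.4 mi
CP5: 218.4 mi
CP2: 237.4 mi
CP6: 379.5 mi
CP7: 442.5 mi
The seventh-nearest is CP7 at 442.5 mi.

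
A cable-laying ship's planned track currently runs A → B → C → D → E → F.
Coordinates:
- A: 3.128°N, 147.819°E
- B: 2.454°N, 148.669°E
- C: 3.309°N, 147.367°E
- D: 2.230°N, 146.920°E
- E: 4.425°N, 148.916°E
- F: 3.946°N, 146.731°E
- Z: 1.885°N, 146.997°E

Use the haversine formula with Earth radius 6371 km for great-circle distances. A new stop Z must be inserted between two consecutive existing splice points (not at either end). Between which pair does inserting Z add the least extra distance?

between D and E

Added distance for inserting Z between each consecutive pair:
A–B: 241.4 km
B–C: 186.8 km
C–D: 73.0 km
D–E: 63.4 km
E–F: 336.7 km
Smallest added distance is 63.4 km, inserting between D and E.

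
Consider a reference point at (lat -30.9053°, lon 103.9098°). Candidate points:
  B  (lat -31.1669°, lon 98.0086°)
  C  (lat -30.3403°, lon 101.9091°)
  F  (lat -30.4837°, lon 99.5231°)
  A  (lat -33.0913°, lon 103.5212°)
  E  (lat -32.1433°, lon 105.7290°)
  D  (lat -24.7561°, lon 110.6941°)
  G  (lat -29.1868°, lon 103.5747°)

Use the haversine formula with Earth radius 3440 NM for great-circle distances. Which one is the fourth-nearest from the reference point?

A

Distances from the reference point ((lat -30.9053°, lon 103.9098°)):
G: 104.6 NM
C: 108.8 NM
E: 119.1 NM
A: 132.7 NM
F: 227.9 NM
B: 304.0 NM
D: 515.6 NM
The fourth-nearest is A at 132.7 NM.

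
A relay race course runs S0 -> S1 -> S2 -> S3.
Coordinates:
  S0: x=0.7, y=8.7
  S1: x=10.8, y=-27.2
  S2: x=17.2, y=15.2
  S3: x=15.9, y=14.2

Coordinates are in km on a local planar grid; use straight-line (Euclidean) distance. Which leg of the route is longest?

S1–S2

Leg distances:
S0→S1: 37.3 km
S1→S2: 42.9 km
S2→S3: 1.6 km
The longest leg is S1–S2 at 42.9 km.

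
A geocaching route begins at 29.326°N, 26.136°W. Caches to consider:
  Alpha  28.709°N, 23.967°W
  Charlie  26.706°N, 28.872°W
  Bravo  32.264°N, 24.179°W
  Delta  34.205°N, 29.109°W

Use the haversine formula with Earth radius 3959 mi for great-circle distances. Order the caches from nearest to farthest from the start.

Distances from the start:
Alpha 28.709°N, 23.967°W: 137.8 mi
Bravo 32.264°N, 24.179°W: 233.9 mi
Charlie 26.706°N, 28.872°W: 246.2 mi
Delta 34.205°N, 29.109°W: 379.6 mi

Alpha, Bravo, Charlie, Delta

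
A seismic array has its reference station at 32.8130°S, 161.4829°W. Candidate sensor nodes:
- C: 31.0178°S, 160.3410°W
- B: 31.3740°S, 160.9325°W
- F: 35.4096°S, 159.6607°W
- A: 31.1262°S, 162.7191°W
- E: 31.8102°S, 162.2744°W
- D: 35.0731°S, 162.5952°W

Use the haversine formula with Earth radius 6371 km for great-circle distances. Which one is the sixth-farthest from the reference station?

Distances from the reference station (32.8130°S, 161.4829°W):
F: 333.9 km
D: 271.4 km
C: 226.9 km
A: 220.9 km
B: 168.2 km
E: 134.0 km
The sixth-farthest is E at 134.0 km.

E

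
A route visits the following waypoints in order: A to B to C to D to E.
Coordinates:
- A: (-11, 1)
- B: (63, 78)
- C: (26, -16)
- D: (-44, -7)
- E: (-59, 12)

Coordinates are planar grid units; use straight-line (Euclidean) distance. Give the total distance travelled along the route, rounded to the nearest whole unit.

Leg distances:
A→B: 106.8  (cumulative 106.8)
B→C: 101.0  (cumulative 207.8)
C→D: 70.6  (cumulative 278.4)
D→E: 24.2  (cumulative 302.6)
Total route length ≈ 303.

303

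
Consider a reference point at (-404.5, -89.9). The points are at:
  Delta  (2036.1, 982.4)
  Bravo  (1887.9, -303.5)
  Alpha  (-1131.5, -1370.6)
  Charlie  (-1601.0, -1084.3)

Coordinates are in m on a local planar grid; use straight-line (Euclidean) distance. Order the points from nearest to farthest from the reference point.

Distances from the reference point:
Alpha (-1131.5, -1370.6): 1472.7 m
Charlie (-1601.0, -1084.3): 1555.8 m
Bravo (1887.9, -303.5): 2302.3 m
Delta (2036.1, 982.4): 2665.8 m

Alpha, Charlie, Bravo, Delta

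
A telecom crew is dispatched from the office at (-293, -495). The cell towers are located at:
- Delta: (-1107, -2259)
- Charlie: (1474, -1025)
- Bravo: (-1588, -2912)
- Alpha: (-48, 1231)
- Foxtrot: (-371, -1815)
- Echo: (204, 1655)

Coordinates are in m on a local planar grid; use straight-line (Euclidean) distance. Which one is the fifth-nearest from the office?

Distances from the office ((-293, -495)):
Foxtrot: 1322.3 m
Alpha: 1743.3 m
Charlie: 1844.8 m
Delta: 1942.8 m
Echo: 2206.7 m
Bravo: 2742.1 m
The fifth-nearest is Echo at 2206.7 m.

Echo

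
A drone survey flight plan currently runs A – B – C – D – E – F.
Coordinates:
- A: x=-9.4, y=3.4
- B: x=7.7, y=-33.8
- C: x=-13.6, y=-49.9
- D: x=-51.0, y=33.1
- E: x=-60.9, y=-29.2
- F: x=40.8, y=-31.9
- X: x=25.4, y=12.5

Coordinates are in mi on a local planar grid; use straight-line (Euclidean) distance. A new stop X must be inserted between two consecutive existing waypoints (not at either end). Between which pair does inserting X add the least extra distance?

between E and F

Added distance for inserting X between each consecutive pair:
A–B: 44.6 mi
B–C: 96.5 mi
C–D: 61.7 mi
D–E: 111.9 mi
E–F: 41.1 mi
Smallest added distance is 41.1 mi, inserting between E and F.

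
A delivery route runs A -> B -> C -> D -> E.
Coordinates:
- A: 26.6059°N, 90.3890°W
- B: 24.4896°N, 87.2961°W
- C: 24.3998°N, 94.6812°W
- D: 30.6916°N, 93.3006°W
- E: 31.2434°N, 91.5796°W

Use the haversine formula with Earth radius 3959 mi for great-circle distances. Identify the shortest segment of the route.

D–E

Leg distances:
A→B: 242.0 mi
B→C: 464.5 mi
C→D: 442.9 mi
D→E: 108.9 mi
The shortest leg is D–E at 108.9 mi.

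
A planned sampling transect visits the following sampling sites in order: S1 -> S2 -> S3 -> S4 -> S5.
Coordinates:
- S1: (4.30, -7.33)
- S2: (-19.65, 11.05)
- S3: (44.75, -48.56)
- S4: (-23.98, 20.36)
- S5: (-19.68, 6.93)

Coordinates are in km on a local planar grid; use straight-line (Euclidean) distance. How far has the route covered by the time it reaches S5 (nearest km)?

229 km

Leg distances:
S1→S2: 30.2 km  (cumulative 30.2 km)
S2→S3: 87.8 km  (cumulative 117.9 km)
S3→S4: 97.3 km  (cumulative 215.3 km)
S4→S5: 14.1 km  (cumulative 229.4 km)
Cumulative distance at S5 ≈ 229 km.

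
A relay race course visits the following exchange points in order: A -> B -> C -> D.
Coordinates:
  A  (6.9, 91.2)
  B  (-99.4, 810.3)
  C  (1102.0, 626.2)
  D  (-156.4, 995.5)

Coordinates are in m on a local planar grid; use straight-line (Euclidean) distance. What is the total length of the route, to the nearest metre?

3254 m

Leg distances:
A→B: 726.9 m  (cumulative 726.9 m)
B→C: 1215.4 m  (cumulative 1942.3 m)
C→D: 1311.5 m  (cumulative 3253.8 m)
Total route length ≈ 3254 m.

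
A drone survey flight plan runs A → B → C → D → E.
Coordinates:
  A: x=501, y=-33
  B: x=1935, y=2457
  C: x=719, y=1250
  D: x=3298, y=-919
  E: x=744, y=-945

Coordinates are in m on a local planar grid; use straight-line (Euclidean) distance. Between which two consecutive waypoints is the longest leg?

Leg distances:
A→B: 2873.4 m
B→C: 1713.3 m
C→D: 3369.8 m
D→E: 2554.1 m
The longest leg is C–D at 3369.8 m.

C–D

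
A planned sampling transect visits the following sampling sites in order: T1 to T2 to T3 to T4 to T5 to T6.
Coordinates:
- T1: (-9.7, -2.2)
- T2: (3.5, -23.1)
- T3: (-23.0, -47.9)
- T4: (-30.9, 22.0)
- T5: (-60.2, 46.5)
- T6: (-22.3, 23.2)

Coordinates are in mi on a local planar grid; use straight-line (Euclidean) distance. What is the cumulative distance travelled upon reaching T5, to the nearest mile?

170 mi

Leg distances:
T1→T2: 24.7 mi  (cumulative 24.7 mi)
T2→T3: 36.3 mi  (cumulative 61.0 mi)
T3→T4: 70.3 mi  (cumulative 131.4 mi)
T4→T5: 38.2 mi  (cumulative 169.6 mi)
Cumulative distance at T5 ≈ 170 mi.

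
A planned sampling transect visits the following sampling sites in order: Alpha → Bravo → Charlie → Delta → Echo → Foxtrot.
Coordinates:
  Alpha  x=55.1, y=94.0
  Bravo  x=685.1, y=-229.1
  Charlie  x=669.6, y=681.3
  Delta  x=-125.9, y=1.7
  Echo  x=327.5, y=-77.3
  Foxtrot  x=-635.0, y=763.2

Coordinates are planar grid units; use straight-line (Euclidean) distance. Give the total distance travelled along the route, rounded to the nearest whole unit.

Leg distances:
Alpha→Bravo: 708.0  (cumulative 708.0)
Bravo→Charlie: 910.5  (cumulative 1618.6)
Charlie→Delta: 1046.3  (cumulative 2664.8)
Delta→Echo: 460.2  (cumulative 3125.1)
Echo→Foxtrot: 1277.8  (cumulative 4402.9)
Total route length ≈ 4403.

4403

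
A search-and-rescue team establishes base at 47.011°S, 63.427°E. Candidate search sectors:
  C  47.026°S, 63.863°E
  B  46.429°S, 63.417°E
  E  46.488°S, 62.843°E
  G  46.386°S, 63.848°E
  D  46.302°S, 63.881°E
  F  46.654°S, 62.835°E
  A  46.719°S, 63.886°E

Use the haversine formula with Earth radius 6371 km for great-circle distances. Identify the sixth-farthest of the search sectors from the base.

Distance to each, sorted:
D: 86.1 km
G: 76.6 km
E: 73.2 km
B: 64.7 km
F: 60.0 km
A: 47.7 km
C: 33.1 km
The sixth-farthest is A at 47.7 km.

A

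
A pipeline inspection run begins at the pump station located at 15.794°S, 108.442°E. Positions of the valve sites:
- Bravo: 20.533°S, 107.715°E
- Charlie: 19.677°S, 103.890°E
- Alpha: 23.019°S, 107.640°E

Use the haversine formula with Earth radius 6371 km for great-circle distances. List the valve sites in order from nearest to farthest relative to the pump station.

Distances from the pump station:
Bravo 20.533°S, 107.715°E: 532.5 km
Charlie 19.677°S, 103.890°E: 647.1 km
Alpha 23.019°S, 107.640°E: 807.8 km

Bravo, Charlie, Alpha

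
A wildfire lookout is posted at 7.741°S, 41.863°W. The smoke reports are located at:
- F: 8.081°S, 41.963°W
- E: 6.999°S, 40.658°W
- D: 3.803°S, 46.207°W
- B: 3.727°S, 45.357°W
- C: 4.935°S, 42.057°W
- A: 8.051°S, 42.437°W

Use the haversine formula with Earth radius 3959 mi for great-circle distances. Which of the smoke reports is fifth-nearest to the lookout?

B

Distance to each, sorted:
F: 24.5 mi
A: 44.7 mi
E: 97.2 mi
C: 194.3 mi
B: 366.9 mi
D: 404.0 mi
The fifth-nearest is B at 366.9 mi.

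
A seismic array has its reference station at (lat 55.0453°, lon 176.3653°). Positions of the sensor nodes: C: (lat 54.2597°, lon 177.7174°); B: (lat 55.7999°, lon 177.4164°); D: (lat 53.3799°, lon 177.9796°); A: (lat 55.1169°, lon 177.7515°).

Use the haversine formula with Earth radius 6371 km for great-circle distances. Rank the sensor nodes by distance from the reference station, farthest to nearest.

Distance from the reference station at (lat 55.0453°, lon 176.3653°) to each:
D (lat 53.3799°, lon 177.9796°): 212.9 km
C (lat 54.2597°, lon 177.7174°): 123.3 km
B (lat 55.7999°, lon 177.4164°): 107.0 km
A (lat 55.1169°, lon 177.7515°): 88.6 km

D, C, B, A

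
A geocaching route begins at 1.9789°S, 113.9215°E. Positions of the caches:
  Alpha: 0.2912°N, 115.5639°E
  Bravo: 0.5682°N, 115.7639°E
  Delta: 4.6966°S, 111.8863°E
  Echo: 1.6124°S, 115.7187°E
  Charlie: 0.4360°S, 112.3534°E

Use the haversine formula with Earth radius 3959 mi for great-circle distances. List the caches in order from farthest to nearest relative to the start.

Distance from the start at 1.9789°S, 113.9215°E to each:
Delta 4.6966°S, 111.8863°E: 234.5 mi
Bravo 0.5682°N, 115.7639°E: 217.2 mi
Alpha 0.2912°N, 115.5639°E: 193.6 mi
Charlie 0.4360°S, 112.3534°E: 152.0 mi
Echo 1.6124°S, 115.7187°E: 126.7 mi

Delta, Bravo, Alpha, Charlie, Echo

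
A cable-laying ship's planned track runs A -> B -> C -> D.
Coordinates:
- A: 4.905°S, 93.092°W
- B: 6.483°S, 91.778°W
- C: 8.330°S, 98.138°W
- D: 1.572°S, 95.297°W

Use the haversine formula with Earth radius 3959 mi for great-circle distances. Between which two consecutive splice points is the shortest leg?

Leg distances:
A→B: 141.6 mi
B→C: 454.1 mi
C→D: 506.2 mi
The shortest leg is A–B at 141.6 mi.

A–B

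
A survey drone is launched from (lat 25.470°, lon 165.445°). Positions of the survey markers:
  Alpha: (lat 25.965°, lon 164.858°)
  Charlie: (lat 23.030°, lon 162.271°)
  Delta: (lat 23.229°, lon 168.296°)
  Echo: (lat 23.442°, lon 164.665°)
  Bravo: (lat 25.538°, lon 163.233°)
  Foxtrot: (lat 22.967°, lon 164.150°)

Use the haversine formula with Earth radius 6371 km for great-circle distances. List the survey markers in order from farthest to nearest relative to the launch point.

Distances from the launch point:
Charlie (lat 23.030°, lon 162.271°): 420.9 km
Delta (lat 23.229°, lon 168.296°): 381.4 km
Foxtrot (lat 22.967°, lon 164.150°): 307.7 km
Echo (lat 23.442°, lon 164.665°): 238.9 km
Bravo (lat 25.538°, lon 163.233°): 222.1 km
Alpha (lat 25.965°, lon 164.858°): 80.5 km

Charlie, Delta, Foxtrot, Echo, Bravo, Alpha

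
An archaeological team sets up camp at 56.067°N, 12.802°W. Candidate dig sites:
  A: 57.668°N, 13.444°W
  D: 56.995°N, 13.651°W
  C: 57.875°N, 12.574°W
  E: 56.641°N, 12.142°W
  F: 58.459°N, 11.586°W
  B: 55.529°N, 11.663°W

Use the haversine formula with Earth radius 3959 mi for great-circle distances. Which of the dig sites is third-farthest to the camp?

A

Distance to each, sorted:
F: 171.4 mi
C: 125.2 mi
A: 113.2 mi
D: 71.8 mi
B: 57.8 mi
E: 47.0 mi
The third-farthest is A at 113.2 mi.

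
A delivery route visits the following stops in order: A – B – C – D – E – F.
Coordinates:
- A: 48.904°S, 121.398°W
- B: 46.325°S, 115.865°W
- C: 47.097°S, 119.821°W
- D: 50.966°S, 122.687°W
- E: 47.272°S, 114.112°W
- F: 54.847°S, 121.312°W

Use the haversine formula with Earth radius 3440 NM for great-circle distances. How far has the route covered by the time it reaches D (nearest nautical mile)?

700 NM

Leg distances:
A→B: 272.1 NM  (cumulative 272.1 NM)
B→C: 169.3 NM  (cumulative 441.5 NM)
C→D: 258.2 NM  (cumulative 699.6 NM)
Cumulative distance at D ≈ 700 NM.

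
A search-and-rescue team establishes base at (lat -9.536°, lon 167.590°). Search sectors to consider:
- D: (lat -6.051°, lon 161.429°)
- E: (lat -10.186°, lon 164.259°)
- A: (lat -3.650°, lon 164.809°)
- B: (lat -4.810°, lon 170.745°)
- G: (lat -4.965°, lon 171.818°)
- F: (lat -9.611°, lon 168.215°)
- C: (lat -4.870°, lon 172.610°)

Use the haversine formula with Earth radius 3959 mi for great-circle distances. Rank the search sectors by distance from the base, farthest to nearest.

D, C, A, G, B, E, F

Distances from the base:
D (lat -6.051°, lon 161.429°): 485.6 mi
C (lat -4.870°, lon 172.610°): 471.5 mi
A (lat -3.650°, lon 164.809°): 449.2 mi
G (lat -4.965°, lon 171.818°): 428.6 mi
B (lat -4.810°, lon 170.745°): 391.7 mi
E (lat -10.186°, lon 164.259°): 231.2 mi
F (lat -9.611°, lon 168.215°): 42.9 mi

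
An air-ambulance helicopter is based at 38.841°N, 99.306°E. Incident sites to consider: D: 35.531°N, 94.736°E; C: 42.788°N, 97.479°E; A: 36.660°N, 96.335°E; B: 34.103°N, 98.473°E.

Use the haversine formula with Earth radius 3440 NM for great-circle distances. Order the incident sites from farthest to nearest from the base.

Distance from the base at 38.841°N, 99.306°E to each:
D 35.531°N, 94.736°E: 295.3 NM
B 34.103°N, 98.473°E: 287.3 NM
C 42.788°N, 97.479°E: 251.1 NM
A 36.660°N, 96.335°E: 192.4 NM

D, B, C, A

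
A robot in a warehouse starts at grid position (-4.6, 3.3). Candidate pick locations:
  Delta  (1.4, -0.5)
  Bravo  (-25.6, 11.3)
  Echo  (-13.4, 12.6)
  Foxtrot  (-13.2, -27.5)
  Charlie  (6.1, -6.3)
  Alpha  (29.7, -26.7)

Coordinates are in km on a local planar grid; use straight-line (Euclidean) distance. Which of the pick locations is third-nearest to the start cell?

Distances from the start cell ((-4.6, 3.3)):
Delta: 7.1 km
Echo: 12.8 km
Charlie: 14.4 km
Bravo: 22.5 km
Foxtrot: 32.0 km
Alpha: 45.6 km
The third-nearest is Charlie at 14.4 km.

Charlie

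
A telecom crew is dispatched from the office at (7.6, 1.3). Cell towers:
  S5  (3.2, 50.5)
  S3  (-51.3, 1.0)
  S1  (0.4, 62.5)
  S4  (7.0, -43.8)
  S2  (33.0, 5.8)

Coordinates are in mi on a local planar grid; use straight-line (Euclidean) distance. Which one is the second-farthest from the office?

Distance to each, sorted:
S1: 61.6 mi
S3: 58.9 mi
S5: 49.4 mi
S4: 45.1 mi
S2: 25.8 mi
The second-farthest is S3 at 58.9 mi.

S3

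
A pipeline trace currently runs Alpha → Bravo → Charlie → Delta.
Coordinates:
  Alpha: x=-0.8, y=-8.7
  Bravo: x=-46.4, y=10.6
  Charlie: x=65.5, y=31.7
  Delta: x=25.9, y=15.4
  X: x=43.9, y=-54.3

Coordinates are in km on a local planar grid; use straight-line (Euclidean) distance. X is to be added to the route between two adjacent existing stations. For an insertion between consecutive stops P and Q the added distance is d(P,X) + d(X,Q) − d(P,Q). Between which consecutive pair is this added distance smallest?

Added distance for inserting X between each consecutive pair:
Alpha–Bravo: 125.5 km
Bravo–Charlie: 86.0 km
Charlie–Delta: 117.8 km
Smallest added distance is 86.0 km, inserting between Bravo and Charlie.

between Bravo and Charlie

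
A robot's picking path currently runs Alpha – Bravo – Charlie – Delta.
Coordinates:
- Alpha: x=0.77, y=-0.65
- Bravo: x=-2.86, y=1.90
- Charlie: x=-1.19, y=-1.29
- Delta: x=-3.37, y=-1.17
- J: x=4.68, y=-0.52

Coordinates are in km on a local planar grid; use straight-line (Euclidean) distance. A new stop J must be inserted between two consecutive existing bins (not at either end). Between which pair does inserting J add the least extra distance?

between Alpha and Bravo

Added distance for inserting J between each consecutive pair:
Alpha–Bravo: 7.4 km
Bravo–Charlie: 10.2 km
Charlie–Delta: 11.8 km
Smallest added distance is 7.4 km, inserting between Alpha and Bravo.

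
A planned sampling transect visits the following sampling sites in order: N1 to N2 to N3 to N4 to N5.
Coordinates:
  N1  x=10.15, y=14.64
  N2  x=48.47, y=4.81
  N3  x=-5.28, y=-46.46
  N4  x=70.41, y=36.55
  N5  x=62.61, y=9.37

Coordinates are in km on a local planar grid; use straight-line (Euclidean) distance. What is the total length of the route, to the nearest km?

Leg distances:
N1→N2: 39.6 km  (cumulative 39.6 km)
N2→N3: 74.3 km  (cumulative 113.8 km)
N3→N4: 112.3 km  (cumulative 226.2 km)
N4→N5: 28.3 km  (cumulative 254.5 km)
Total route length ≈ 254 km.

254 km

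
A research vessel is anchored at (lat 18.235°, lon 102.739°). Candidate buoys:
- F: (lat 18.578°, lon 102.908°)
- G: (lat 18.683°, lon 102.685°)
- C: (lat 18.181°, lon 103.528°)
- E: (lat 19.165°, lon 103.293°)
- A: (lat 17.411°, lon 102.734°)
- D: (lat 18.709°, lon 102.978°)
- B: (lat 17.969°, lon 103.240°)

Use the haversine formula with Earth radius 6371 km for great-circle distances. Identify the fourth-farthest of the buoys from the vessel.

Distance to each, sorted:
E: 118.7 km
A: 91.6 km
C: 83.6 km
B: 60.7 km
D: 58.4 km
G: 50.1 km
F: 42.1 km
The fourth-farthest is B at 60.7 km.

B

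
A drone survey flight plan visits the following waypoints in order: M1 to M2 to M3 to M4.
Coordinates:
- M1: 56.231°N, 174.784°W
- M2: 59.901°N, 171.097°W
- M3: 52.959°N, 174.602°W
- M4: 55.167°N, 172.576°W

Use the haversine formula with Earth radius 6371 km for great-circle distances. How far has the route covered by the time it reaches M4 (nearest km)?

Leg distances:
M1→M2: 462.0 km  (cumulative 462.0 km)
M2→M3: 801.2 km  (cumulative 1263.1 km)
M3→M4: 278.8 km  (cumulative 1541.9 km)
Cumulative distance at M4 ≈ 1542 km.

1542 km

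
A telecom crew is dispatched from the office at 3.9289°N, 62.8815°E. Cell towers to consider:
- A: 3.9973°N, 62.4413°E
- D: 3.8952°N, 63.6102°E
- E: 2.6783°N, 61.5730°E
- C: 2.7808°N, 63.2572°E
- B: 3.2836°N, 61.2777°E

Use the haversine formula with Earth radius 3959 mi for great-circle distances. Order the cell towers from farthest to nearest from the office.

Distances from the office:
E 2.6783°N, 61.5730°E: 125.0 mi
B 3.2836°N, 61.2777°E: 119.2 mi
C 2.7808°N, 63.2572°E: 83.5 mi
D 3.8952°N, 63.6102°E: 50.3 mi
A 3.9973°N, 62.4413°E: 30.7 mi

E, B, C, D, A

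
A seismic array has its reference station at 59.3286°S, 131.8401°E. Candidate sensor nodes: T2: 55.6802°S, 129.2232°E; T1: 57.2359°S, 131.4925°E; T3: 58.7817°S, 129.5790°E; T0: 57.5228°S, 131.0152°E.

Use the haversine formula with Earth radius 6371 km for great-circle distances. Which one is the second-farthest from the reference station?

Distance to each, sorted:
T2: 434.7 km
T1: 233.6 km
T0: 206.5 km
T3: 142.9 km
The second-farthest is T1 at 233.6 km.

T1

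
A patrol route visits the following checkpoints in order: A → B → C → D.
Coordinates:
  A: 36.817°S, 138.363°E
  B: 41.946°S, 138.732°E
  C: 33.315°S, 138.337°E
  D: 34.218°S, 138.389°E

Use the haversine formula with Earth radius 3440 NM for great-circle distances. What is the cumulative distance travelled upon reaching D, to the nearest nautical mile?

881 NM

Leg distances:
A→B: 308.4 NM  (cumulative 308.4 NM)
B→C: 518.5 NM  (cumulative 827.0 NM)
C→D: 54.3 NM  (cumulative 881.2 NM)
Cumulative distance at D ≈ 881 NM.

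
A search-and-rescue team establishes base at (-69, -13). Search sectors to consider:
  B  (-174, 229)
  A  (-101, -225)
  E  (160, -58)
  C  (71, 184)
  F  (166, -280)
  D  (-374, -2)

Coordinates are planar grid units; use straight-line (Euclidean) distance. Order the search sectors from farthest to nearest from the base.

Computing each straight-line distance from (-69, -13):
F (166, -280): 355.7
D (-374, -2): 305.2
B (-174, 229): 263.8
C (71, 184): 241.7
E (160, -58): 233.4
A (-101, -225): 214.4

F, D, B, C, E, A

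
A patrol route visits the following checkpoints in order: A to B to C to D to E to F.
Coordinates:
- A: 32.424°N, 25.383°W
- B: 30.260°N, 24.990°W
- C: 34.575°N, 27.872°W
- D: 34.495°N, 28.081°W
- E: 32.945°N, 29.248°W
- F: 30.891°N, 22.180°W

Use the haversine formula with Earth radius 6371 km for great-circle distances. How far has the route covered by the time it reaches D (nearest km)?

Leg distances:
A→B: 243.5 km  (cumulative 243.5 km)
B→C: 550.7 km  (cumulative 794.2 km)
C→D: 21.1 km  (cumulative 815.4 km)
Cumulative distance at D ≈ 815 km.

815 km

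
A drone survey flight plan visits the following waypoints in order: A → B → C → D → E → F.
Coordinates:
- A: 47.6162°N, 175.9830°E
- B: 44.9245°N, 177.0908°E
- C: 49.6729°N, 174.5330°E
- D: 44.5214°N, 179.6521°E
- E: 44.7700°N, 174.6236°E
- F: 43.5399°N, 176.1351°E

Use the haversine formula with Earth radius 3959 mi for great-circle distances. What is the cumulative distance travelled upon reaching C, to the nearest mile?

Leg distances:
A→B: 193.4 mi  (cumulative 193.4 mi)
B→C: 349.3 mi  (cumulative 542.6 mi)
Cumulative distance at C ≈ 543 mi.

543 mi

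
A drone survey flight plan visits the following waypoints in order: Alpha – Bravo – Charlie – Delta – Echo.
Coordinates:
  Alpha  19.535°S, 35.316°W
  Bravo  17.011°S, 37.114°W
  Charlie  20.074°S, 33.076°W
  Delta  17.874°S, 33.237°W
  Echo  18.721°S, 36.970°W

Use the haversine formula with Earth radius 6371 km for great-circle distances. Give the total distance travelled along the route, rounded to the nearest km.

1534 km

Leg distances:
Alpha→Bravo: 338.8 km  (cumulative 338.8 km)
Bravo→Charlie: 545.1 km  (cumulative 883.9 km)
Charlie→Delta: 245.2 km  (cumulative 1129.2 km)
Delta→Echo: 405.2 km  (cumulative 1534.3 km)
Total route length ≈ 1534 km.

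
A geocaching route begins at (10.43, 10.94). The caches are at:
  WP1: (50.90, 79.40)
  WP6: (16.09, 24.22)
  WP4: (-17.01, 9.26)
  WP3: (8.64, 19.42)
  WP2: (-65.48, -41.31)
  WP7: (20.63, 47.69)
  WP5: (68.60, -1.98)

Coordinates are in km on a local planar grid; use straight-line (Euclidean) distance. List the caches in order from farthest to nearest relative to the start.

WP2, WP1, WP5, WP7, WP4, WP6, WP3

Distances from the start:
WP2 (-65.48, -41.31): 92.2 km
WP1 (50.90, 79.40): 79.5 km
WP5 (68.60, -1.98): 59.6 km
WP7 (20.63, 47.69): 38.1 km
WP4 (-17.01, 9.26): 27.5 km
WP6 (16.09, 24.22): 14.4 km
WP3 (8.64, 19.42): 8.7 km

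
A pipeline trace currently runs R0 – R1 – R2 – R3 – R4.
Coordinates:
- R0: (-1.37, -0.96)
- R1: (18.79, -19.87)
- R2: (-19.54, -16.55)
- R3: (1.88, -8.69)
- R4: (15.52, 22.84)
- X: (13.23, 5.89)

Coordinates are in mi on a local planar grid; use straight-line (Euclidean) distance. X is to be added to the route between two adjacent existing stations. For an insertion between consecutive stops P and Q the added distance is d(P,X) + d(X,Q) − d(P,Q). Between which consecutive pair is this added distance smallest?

between R3 and R4

Added distance for inserting X between each consecutive pair:
R0–R1: 14.8 mi
R1–R2: 27.6 mi
R2–R3: 35.4 mi
R3–R4: 1.2 mi
Smallest added distance is 1.2 mi, inserting between R3 and R4.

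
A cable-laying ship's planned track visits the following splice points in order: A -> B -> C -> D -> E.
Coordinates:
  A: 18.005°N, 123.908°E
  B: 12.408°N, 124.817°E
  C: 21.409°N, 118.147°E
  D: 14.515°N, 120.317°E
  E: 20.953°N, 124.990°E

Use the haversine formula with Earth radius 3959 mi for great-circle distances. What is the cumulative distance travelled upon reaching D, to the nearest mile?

1651 mi

Leg distances:
A→B: 391.5 mi  (cumulative 391.5 mi)
B→C: 762.1 mi  (cumulative 1153.5 mi)
C→D: 497.2 mi  (cumulative 1650.7 mi)
Cumulative distance at D ≈ 1651 mi.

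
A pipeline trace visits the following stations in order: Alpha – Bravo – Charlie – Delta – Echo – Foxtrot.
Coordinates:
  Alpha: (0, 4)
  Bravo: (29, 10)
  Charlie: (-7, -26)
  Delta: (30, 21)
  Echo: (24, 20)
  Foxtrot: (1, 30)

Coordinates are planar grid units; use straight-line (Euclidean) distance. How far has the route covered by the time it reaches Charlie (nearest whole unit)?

81

Leg distances:
Alpha→Bravo: 29.6  (cumulative 29.6)
Bravo→Charlie: 50.9  (cumulative 80.5)
Cumulative distance at Charlie ≈ 81.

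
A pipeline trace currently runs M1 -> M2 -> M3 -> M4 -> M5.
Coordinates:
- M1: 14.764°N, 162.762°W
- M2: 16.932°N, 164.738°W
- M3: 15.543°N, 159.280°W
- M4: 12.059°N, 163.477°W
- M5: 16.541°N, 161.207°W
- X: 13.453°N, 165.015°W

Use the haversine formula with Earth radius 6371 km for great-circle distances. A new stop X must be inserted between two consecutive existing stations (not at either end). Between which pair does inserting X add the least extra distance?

Added distance for inserting X between each consecutive pair:
M1–M2: 350.7 km
M2–M3: 444.8 km
M3–M4: 291.2 km
M4–M5: 206.6 km
Smallest added distance is 206.6 km, inserting between M4 and M5.

between M4 and M5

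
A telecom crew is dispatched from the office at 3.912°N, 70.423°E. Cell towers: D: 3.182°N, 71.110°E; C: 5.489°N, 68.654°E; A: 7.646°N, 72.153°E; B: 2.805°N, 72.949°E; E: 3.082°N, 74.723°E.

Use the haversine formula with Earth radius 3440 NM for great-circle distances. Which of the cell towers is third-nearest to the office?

B

Distances from the office (3.912°N, 70.423°E):
D: 60.1 NM
C: 142.0 NM
B: 165.3 NM
A: 246.9 NM
E: 262.5 NM
The third-nearest is B at 165.3 NM.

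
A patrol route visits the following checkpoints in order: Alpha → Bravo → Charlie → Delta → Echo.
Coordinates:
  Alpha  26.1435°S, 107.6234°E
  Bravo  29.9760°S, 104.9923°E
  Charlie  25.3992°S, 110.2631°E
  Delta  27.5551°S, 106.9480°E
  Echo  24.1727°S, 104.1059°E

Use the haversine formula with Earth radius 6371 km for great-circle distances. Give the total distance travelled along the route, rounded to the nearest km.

Leg distances:
Alpha→Bravo: 498.2 km  (cumulative 498.2 km)
Bravo→Charlie: 726.7 km  (cumulative 1224.9 km)
Charlie→Delta: 407.8 km  (cumulative 1632.7 km)
Delta→Echo: 471.5 km  (cumulative 2104.1 km)
Total route length ≈ 2104 km.

2104 km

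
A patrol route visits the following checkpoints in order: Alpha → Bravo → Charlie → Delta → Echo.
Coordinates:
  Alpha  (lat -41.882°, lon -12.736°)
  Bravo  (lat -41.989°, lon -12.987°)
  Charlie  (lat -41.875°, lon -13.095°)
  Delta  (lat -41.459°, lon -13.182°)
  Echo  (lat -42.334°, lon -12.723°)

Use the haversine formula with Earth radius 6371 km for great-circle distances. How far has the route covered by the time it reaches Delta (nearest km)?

86 km

Leg distances:
Alpha→Bravo: 23.9 km  (cumulative 23.9 km)
Bravo→Charlie: 15.5 km  (cumulative 39.4 km)
Charlie→Delta: 46.8 km  (cumulative 86.3 km)
Cumulative distance at Delta ≈ 86 km.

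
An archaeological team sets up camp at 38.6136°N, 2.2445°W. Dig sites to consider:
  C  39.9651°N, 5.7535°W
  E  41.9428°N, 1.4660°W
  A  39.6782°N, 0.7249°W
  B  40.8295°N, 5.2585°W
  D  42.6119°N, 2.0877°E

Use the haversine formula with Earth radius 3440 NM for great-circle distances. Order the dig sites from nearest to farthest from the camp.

A, C, B, E, D

Computing each great-circle distance from 38.6136°N, 2.2445°W:
A 39.6782°N, 0.7249°W: 95.3 NM
C 39.9651°N, 5.7535°W: 182.1 NM
B 40.8295°N, 5.2585°W: 192.5 NM
E 41.9428°N, 1.4660°W: 203.0 NM
D 42.6119°N, 2.0877°E: 310.7 NM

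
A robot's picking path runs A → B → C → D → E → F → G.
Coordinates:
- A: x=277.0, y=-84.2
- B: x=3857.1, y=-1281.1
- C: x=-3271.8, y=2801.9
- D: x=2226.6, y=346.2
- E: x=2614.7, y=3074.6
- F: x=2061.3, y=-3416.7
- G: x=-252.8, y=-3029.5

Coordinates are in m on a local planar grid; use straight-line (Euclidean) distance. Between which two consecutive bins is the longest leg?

B–C

Leg distances:
A→B: 3774.9 m
B→C: 8215.4 m
C→D: 6021.9 m
D→E: 2755.9 m
E→F: 6514.8 m
F→G: 2346.3 m
The longest leg is B–C at 8215.4 m.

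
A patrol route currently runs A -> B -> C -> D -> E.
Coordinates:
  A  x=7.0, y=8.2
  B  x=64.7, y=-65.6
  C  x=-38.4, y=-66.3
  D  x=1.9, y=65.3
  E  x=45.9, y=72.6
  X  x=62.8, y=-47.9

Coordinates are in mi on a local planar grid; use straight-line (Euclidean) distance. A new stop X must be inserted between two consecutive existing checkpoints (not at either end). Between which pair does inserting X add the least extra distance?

Added distance for inserting X between each consecutive pair:
A–B: 3.2 mi
B–C: 17.6 mi
C–D: 93.8 mi
D–E: 205.6 mi
Smallest added distance is 3.2 mi, inserting between A and B.

between A and B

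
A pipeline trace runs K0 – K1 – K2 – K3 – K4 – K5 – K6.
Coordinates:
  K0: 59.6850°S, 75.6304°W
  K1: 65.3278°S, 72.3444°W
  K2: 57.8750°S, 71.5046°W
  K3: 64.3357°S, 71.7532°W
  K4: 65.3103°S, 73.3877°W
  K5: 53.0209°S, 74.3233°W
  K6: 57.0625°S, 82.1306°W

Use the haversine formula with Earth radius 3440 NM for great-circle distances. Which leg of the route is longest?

Leg distances:
K0→K1: 350.7 NM
K1→K2: 448.1 NM
K2→K3: 388.0 NM
K3→K4: 71.9 NM
K4→K5: 738.4 NM
K5→K6: 361.6 NM
The longest leg is K4–K5 at 738.4 NM.

K4–K5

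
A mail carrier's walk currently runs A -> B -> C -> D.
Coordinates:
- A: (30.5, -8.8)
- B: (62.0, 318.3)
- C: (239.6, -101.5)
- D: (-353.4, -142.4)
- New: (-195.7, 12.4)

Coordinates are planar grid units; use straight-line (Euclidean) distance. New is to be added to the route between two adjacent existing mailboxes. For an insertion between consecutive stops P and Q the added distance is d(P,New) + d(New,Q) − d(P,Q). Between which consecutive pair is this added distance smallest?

Added distance for inserting New between each consecutive pair:
A–B: 298.6
B–C: 394.1
C–D: 76.5
Smallest added distance is 76.5, inserting between C and D.

between C and D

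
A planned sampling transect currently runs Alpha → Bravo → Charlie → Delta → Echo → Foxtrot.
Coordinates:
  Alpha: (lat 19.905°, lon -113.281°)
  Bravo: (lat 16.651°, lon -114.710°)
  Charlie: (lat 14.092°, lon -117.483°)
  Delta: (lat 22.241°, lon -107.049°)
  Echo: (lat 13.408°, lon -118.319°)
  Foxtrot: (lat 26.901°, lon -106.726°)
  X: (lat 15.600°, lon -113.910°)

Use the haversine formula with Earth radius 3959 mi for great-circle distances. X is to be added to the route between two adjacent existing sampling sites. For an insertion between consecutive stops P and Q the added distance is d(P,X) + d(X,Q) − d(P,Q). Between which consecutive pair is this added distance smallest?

between Delta and Echo

Added distance for inserting X between each consecutive pair:
Alpha–Bravo: 146.7 mi
Bravo–Charlie: 94.6 mi
Charlie–Delta: 15.7 mi
Delta–Echo: 13.5 mi
Echo–Foxtrot: 42.4 mi
Smallest added distance is 13.5 mi, inserting between Delta and Echo.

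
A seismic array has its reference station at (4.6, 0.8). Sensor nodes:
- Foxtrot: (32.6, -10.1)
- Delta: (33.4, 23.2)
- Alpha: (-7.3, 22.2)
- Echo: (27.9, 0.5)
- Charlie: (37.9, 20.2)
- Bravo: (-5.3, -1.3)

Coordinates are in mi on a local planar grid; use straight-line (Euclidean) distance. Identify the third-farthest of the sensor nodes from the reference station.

Foxtrot

Distance to each, sorted:
Charlie: 38.5 mi
Delta: 36.5 mi
Foxtrot: 30.0 mi
Alpha: 24.5 mi
Echo: 23.3 mi
Bravo: 10.1 mi
The third-farthest is Foxtrot at 30.0 mi.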